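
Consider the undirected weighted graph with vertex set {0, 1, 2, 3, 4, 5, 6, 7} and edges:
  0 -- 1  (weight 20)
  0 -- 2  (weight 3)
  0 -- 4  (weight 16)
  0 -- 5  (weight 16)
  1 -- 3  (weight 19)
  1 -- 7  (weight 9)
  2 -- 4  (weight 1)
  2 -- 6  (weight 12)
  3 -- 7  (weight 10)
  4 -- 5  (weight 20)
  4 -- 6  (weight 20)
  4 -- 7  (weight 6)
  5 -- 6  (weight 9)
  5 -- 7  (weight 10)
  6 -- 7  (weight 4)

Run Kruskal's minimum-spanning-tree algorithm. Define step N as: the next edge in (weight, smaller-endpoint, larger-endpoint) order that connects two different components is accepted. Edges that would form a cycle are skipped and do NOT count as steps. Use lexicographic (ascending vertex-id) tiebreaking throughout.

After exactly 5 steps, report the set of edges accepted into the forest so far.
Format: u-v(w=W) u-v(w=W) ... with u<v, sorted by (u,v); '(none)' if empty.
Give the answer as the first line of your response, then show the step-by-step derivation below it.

0-2(w=3) 1-7(w=9) 2-4(w=1) 4-7(w=6) 6-7(w=4)

step 1: add edge 2-4 (w=1); MST = {2-4(w=1)}
step 2: add edge 0-2 (w=3); MST = {0-2(w=3) 2-4(w=1)}
step 3: add edge 6-7 (w=4); MST = {0-2(w=3) 2-4(w=1) 6-7(w=4)}
step 4: add edge 4-7 (w=6); MST = {0-2(w=3) 2-4(w=1) 4-7(w=6) 6-7(w=4)}
step 5: add edge 1-7 (w=9); MST = {0-2(w=3) 1-7(w=9) 2-4(w=1) 4-7(w=6) 6-7(w=4)}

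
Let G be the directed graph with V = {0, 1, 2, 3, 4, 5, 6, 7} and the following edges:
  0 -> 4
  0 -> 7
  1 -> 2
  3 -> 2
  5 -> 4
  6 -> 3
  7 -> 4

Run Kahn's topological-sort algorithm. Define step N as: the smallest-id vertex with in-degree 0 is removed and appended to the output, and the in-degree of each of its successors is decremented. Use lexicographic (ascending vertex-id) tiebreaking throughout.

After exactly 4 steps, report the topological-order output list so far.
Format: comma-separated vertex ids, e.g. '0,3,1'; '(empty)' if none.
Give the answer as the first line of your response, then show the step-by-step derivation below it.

0,1,5,6

step 1: output 0; order=[0]; indeg=(0,0,2,1,2,0,0,0)
step 2: output 1; order=[0,1]; indeg=(0,0,1,1,2,0,0,0)
step 3: output 5; order=[0,1,5]; indeg=(0,0,1,1,1,0,0,0)
step 4: output 6; order=[0,1,5,6]; indeg=(0,0,1,0,1,0,0,0)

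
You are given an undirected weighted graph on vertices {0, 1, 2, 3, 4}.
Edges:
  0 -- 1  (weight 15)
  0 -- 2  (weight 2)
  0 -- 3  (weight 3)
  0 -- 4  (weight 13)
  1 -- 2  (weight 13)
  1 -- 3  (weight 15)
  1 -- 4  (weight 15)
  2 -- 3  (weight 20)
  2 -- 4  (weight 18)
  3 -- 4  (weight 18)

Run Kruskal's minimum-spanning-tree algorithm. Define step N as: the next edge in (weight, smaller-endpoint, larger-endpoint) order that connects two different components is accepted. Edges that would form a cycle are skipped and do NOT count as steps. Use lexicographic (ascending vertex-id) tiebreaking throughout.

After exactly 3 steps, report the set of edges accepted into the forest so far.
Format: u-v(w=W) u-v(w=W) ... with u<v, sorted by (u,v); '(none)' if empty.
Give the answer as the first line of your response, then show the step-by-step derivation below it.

0-2(w=2) 0-3(w=3) 0-4(w=13)

step 1: add edge 0-2 (w=2); MST = {0-2(w=2)}
step 2: add edge 0-3 (w=3); MST = {0-2(w=2) 0-3(w=3)}
step 3: add edge 0-4 (w=13); MST = {0-2(w=2) 0-3(w=3) 0-4(w=13)}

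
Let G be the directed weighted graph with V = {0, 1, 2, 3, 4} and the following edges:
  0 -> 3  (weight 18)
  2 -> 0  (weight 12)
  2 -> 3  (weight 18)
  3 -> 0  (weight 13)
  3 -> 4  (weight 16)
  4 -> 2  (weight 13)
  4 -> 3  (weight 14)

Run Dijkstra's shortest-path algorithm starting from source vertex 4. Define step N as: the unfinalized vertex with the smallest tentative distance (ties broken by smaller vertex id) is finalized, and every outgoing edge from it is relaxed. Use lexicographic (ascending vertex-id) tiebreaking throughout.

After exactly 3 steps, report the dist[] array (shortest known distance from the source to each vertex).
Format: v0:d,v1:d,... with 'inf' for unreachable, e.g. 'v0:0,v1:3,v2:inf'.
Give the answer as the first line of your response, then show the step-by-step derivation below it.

v0:25,v1:inf,v2:13,v3:14,v4:0

step 1: dist = v0:inf,v1:inf,v2:13,v3:14,v4:0
step 2: dist = v0:25,v1:inf,v2:13,v3:14,v4:0
step 3: dist = v0:25,v1:inf,v2:13,v3:14,v4:0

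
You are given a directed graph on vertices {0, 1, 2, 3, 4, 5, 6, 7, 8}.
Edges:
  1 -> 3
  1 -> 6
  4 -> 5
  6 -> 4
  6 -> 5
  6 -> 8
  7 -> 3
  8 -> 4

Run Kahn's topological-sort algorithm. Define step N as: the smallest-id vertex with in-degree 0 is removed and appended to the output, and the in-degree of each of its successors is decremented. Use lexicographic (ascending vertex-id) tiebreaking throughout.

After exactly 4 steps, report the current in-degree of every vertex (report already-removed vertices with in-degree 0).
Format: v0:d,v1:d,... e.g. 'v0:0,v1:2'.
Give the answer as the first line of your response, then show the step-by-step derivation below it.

v0:0,v1:0,v2:0,v3:1,v4:1,v5:1,v6:0,v7:0,v8:0

step 1: output 0; order=[0]; indeg=(0,0,0,2,2,2,1,0,1)
step 2: output 1; order=[0,1]; indeg=(0,0,0,1,2,2,0,0,1)
step 3: output 2; order=[0,1,2]; indeg=(0,0,0,1,2,2,0,0,1)
step 4: output 6; order=[0,1,2,6]; indeg=(0,0,0,1,1,1,0,0,0)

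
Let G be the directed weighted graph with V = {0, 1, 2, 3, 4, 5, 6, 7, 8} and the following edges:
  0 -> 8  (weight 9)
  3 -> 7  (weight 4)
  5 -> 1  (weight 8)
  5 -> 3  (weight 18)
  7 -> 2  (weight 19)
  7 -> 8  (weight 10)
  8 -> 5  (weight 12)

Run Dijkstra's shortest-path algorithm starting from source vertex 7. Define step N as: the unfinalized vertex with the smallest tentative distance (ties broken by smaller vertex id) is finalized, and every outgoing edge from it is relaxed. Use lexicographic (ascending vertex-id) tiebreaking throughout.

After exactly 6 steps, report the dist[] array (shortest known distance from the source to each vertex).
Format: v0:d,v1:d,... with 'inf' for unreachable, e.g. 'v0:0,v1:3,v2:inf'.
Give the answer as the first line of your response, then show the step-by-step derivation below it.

v0:inf,v1:30,v2:19,v3:40,v4:inf,v5:22,v6:inf,v7:0,v8:10

step 1: dist = v0:inf,v1:inf,v2:19,v3:inf,v4:inf,v5:inf,v6:inf,v7:0,v8:10
step 2: dist = v0:inf,v1:inf,v2:19,v3:inf,v4:inf,v5:22,v6:inf,v7:0,v8:10
step 3: dist = v0:inf,v1:inf,v2:19,v3:inf,v4:inf,v5:22,v6:inf,v7:0,v8:10
step 4: dist = v0:inf,v1:30,v2:19,v3:40,v4:inf,v5:22,v6:inf,v7:0,v8:10
step 5: dist = v0:inf,v1:30,v2:19,v3:40,v4:inf,v5:22,v6:inf,v7:0,v8:10
step 6: dist = v0:inf,v1:30,v2:19,v3:40,v4:inf,v5:22,v6:inf,v7:0,v8:10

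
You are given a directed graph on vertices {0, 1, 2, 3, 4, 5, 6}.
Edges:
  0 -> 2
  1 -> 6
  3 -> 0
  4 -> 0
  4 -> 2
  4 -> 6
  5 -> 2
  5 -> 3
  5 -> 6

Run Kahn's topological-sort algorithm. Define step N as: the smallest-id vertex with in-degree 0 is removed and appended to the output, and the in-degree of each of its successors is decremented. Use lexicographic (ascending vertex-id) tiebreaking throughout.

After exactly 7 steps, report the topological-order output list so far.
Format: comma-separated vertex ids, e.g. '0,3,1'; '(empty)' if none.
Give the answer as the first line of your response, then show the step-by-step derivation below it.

1,4,5,3,0,2,6

step 1: output 1; order=[1]; indeg=(2,0,3,1,0,0,2)
step 2: output 4; order=[1,4]; indeg=(1,0,2,1,0,0,1)
step 3: output 5; order=[1,4,5]; indeg=(1,0,1,0,0,0,0)
step 4: output 3; order=[1,4,5,3]; indeg=(0,0,1,0,0,0,0)
step 5: output 0; order=[1,4,5,3,0]; indeg=(0,0,0,0,0,0,0)
step 6: output 2; order=[1,4,5,3,0,2]; indeg=(0,0,0,0,0,0,0)
step 7: output 6; order=[1,4,5,3,0,2,6]; indeg=(0,0,0,0,0,0,0)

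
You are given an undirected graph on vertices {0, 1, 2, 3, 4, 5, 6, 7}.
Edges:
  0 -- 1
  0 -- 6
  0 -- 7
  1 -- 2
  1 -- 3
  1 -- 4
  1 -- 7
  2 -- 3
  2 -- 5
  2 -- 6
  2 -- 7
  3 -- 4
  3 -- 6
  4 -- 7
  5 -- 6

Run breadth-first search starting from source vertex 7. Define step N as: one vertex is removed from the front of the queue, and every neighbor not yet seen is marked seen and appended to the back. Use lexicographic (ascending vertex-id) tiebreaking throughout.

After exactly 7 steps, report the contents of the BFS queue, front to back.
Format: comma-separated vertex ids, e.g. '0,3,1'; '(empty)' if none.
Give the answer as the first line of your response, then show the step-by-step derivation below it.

5

step 1: dequeue 7; queue=[0,1,2,4]; order=7
step 2: dequeue 0; queue=[1,2,4,6]; order=7,0
step 3: dequeue 1; queue=[2,4,6,3]; order=7,0,1
step 4: dequeue 2; queue=[4,6,3,5]; order=7,0,1,2
step 5: dequeue 4; queue=[6,3,5]; order=7,0,1,2,4
step 6: dequeue 6; queue=[3,5]; order=7,0,1,2,4,6
step 7: dequeue 3; queue=[5]; order=7,0,1,2,4,6,3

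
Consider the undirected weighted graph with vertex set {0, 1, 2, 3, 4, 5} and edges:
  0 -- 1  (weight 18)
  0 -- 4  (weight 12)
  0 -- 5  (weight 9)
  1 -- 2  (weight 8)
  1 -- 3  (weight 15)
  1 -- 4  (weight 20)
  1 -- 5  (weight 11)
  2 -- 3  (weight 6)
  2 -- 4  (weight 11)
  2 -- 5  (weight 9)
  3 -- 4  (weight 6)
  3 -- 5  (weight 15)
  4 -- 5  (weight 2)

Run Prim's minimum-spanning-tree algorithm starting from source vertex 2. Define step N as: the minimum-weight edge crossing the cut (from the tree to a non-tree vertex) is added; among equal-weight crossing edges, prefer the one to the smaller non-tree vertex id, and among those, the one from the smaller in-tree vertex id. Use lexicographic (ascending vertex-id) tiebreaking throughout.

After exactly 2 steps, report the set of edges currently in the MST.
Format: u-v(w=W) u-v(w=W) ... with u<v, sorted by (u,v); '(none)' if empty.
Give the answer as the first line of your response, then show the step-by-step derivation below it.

2-3(w=6) 3-4(w=6)

step 1: add edge 2-3 (w=6); MST = {2-3(w=6)}
step 2: add edge 3-4 (w=6); MST = {2-3(w=6) 3-4(w=6)}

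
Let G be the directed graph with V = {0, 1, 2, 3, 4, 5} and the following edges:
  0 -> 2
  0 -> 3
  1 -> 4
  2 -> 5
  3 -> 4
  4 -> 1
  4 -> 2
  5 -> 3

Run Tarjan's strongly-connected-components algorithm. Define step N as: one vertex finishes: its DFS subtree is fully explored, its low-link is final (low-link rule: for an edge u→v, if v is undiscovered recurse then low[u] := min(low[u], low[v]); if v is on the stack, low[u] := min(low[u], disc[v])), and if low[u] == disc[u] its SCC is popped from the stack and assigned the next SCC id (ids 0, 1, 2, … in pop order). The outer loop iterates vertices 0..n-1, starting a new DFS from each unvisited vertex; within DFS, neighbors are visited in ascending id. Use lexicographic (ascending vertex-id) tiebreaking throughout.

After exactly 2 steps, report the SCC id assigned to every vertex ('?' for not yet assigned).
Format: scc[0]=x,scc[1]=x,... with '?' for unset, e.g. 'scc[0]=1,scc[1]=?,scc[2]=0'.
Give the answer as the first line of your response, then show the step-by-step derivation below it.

scc[0]=?,scc[1]=?,scc[2]=?,scc[3]=?,scc[4]=?,scc[5]=?

step 1: low=(low[0]=0,low[1]=4,low[2]=1,low[3]=3,low[4]=4,low[5]=2); scc=(scc[0]=?,scc[1]=?,scc[2]=?,scc[3]=?,scc[4]=?,scc[5]=?)
step 2: low=(low[0]=0,low[1]=4,low[2]=1,low[3]=3,low[4]=1,low[5]=2); scc=(scc[0]=?,scc[1]=?,scc[2]=?,scc[3]=?,scc[4]=?,scc[5]=?)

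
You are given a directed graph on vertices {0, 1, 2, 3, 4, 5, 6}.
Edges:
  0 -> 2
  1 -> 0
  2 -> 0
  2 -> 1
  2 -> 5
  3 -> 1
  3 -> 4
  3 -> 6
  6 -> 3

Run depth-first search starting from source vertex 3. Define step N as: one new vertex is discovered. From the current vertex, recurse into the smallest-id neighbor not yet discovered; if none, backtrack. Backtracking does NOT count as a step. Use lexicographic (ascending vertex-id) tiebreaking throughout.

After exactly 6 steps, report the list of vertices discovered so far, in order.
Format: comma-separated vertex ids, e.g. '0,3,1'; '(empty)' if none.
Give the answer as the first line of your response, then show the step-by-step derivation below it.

3,1,0,2,5,4

step 1: discover 3; path=3; order=3
step 2: discover 1; path=3>1; order=3,1
step 3: discover 0; path=3>1>0; order=3,1,0
step 4: discover 2; path=3>1>0>2; order=3,1,0,2
step 5: discover 5; path=3>1>0>2>5; order=3,1,0,2,5
step 6: discover 4; path=3>4; order=3,1,0,2,5,4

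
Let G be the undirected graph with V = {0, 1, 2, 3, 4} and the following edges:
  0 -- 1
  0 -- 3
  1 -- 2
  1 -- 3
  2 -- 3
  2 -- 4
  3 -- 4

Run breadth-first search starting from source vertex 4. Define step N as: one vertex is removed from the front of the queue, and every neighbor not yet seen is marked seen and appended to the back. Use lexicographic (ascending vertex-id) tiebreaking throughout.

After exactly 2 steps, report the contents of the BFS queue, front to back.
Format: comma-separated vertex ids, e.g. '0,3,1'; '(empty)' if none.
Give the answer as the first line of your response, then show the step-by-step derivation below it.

3,1

step 1: dequeue 4; queue=[2,3]; order=4
step 2: dequeue 2; queue=[3,1]; order=4,2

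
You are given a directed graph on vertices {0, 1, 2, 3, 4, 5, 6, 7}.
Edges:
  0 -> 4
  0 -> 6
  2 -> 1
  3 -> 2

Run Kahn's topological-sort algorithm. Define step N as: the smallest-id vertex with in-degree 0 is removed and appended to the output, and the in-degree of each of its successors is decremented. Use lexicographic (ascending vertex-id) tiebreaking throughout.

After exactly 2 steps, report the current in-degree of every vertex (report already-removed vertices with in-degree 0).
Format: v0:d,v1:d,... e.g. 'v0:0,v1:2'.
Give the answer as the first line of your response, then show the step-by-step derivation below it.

v0:0,v1:1,v2:0,v3:0,v4:0,v5:0,v6:0,v7:0

step 1: output 0; order=[0]; indeg=(0,1,1,0,0,0,0,0)
step 2: output 3; order=[0,3]; indeg=(0,1,0,0,0,0,0,0)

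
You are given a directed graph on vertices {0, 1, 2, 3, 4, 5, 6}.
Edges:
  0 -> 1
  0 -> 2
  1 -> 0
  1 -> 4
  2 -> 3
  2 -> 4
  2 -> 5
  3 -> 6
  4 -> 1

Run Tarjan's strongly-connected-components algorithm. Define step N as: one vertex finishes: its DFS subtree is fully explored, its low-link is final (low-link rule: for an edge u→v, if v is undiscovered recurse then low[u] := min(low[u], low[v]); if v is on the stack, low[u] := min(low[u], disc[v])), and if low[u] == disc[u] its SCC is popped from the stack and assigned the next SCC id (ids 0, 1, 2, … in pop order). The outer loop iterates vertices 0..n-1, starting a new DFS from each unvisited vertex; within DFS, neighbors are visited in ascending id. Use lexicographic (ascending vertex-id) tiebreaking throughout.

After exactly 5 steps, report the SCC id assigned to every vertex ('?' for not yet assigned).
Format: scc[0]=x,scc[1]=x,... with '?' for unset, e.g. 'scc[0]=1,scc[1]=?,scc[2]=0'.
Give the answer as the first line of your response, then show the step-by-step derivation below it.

scc[0]=?,scc[1]=?,scc[2]=?,scc[3]=1,scc[4]=?,scc[5]=2,scc[6]=0

step 1: low=(low[0]=0,low[1]=0,low[2]=?,low[3]=?,low[4]=1,low[5]=?,low[6]=?); scc=(scc[0]=?,scc[1]=?,scc[2]=?,scc[3]=?,scc[4]=?,scc[5]=?,scc[6]=?)
step 2: low=(low[0]=0,low[1]=0,low[2]=?,low[3]=?,low[4]=1,low[5]=?,low[6]=?); scc=(scc[0]=?,scc[1]=?,scc[2]=?,scc[3]=?,scc[4]=?,scc[5]=?,scc[6]=?)
step 3: low=(low[0]=0,low[1]=0,low[2]=3,low[3]=4,low[4]=1,low[5]=?,low[6]=5); scc=(scc[0]=?,scc[1]=?,scc[2]=?,scc[3]=?,scc[4]=?,scc[5]=?,scc[6]=0)
step 4: low=(low[0]=0,low[1]=0,low[2]=3,low[3]=4,low[4]=1,low[5]=?,low[6]=5); scc=(scc[0]=?,scc[1]=?,scc[2]=?,scc[3]=1,scc[4]=?,scc[5]=?,scc[6]=0)
step 5: low=(low[0]=0,low[1]=0,low[2]=2,low[3]=4,low[4]=1,low[5]=6,low[6]=5); scc=(scc[0]=?,scc[1]=?,scc[2]=?,scc[3]=1,scc[4]=?,scc[5]=2,scc[6]=0)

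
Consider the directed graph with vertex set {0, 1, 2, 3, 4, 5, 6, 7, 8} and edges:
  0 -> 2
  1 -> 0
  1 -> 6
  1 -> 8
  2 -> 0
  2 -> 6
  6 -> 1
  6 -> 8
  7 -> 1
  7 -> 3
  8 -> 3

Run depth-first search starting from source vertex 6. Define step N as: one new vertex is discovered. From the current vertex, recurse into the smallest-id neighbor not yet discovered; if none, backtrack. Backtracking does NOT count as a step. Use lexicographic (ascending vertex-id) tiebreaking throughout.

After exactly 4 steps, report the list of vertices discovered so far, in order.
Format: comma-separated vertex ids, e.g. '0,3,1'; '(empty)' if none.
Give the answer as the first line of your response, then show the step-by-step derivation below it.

6,1,0,2

step 1: discover 6; path=6; order=6
step 2: discover 1; path=6>1; order=6,1
step 3: discover 0; path=6>1>0; order=6,1,0
step 4: discover 2; path=6>1>0>2; order=6,1,0,2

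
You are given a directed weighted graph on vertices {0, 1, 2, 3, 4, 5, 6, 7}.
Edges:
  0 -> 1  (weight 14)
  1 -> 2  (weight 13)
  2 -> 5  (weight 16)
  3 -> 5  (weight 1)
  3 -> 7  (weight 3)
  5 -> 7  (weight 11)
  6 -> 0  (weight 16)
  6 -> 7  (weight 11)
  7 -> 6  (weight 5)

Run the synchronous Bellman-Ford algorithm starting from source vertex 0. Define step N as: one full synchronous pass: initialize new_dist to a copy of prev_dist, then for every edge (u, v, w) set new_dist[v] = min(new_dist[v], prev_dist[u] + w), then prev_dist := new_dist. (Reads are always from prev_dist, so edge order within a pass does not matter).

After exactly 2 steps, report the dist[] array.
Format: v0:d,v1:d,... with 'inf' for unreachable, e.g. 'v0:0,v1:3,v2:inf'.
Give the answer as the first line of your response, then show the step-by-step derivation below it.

v0:0,v1:14,v2:27,v3:inf,v4:inf,v5:inf,v6:inf,v7:inf

step 1: dist = v0:0,v1:14,v2:inf,v3:inf,v4:inf,v5:inf,v6:inf,v7:inf
step 2: dist = v0:0,v1:14,v2:27,v3:inf,v4:inf,v5:inf,v6:inf,v7:inf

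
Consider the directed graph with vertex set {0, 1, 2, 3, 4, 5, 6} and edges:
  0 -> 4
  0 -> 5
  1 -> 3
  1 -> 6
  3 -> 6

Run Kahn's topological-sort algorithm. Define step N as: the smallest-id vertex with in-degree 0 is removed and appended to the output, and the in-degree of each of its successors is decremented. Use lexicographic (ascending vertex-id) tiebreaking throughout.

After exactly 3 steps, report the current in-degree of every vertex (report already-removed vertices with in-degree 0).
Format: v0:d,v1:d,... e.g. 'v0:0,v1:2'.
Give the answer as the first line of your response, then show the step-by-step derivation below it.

v0:0,v1:0,v2:0,v3:0,v4:0,v5:0,v6:1

step 1: output 0; order=[0]; indeg=(0,0,0,1,0,0,2)
step 2: output 1; order=[0,1]; indeg=(0,0,0,0,0,0,1)
step 3: output 2; order=[0,1,2]; indeg=(0,0,0,0,0,0,1)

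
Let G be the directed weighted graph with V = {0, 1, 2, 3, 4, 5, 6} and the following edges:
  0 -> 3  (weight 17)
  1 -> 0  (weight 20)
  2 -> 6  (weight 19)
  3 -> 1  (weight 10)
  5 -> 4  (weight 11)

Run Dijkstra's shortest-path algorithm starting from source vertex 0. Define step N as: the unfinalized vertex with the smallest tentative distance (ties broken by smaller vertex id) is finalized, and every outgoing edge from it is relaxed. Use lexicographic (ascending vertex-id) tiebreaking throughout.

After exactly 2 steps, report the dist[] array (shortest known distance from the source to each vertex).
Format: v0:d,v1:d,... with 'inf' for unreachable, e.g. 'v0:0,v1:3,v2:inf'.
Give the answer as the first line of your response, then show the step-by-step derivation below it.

v0:0,v1:27,v2:inf,v3:17,v4:inf,v5:inf,v6:inf

step 1: dist = v0:0,v1:inf,v2:inf,v3:17,v4:inf,v5:inf,v6:inf
step 2: dist = v0:0,v1:27,v2:inf,v3:17,v4:inf,v5:inf,v6:inf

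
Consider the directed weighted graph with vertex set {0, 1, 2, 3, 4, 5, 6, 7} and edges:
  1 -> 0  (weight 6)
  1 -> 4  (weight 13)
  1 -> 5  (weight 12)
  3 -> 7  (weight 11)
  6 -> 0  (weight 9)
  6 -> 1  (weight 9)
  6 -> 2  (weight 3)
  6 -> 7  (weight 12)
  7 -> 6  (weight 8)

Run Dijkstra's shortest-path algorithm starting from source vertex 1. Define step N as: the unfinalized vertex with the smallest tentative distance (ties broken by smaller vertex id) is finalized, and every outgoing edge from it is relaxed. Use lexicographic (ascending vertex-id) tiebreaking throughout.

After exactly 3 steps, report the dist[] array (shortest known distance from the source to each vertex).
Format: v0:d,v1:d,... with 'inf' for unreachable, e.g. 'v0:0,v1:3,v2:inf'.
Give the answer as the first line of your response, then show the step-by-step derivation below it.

v0:6,v1:0,v2:inf,v3:inf,v4:13,v5:12,v6:inf,v7:inf

step 1: dist = v0:6,v1:0,v2:inf,v3:inf,v4:13,v5:12,v6:inf,v7:inf
step 2: dist = v0:6,v1:0,v2:inf,v3:inf,v4:13,v5:12,v6:inf,v7:inf
step 3: dist = v0:6,v1:0,v2:inf,v3:inf,v4:13,v5:12,v6:inf,v7:inf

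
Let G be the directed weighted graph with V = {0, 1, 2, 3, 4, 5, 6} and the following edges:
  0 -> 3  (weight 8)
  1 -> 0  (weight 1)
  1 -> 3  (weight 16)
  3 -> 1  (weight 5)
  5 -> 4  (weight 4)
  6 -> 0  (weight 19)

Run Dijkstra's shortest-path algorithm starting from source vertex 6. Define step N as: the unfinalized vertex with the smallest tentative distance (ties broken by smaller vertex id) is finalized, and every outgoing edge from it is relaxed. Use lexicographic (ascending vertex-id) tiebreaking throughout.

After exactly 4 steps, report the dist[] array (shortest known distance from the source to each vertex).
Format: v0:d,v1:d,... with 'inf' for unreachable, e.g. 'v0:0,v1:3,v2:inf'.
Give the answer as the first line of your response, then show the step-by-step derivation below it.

v0:19,v1:32,v2:inf,v3:27,v4:inf,v5:inf,v6:0

step 1: dist = v0:19,v1:inf,v2:inf,v3:inf,v4:inf,v5:inf,v6:0
step 2: dist = v0:19,v1:inf,v2:inf,v3:27,v4:inf,v5:inf,v6:0
step 3: dist = v0:19,v1:32,v2:inf,v3:27,v4:inf,v5:inf,v6:0
step 4: dist = v0:19,v1:32,v2:inf,v3:27,v4:inf,v5:inf,v6:0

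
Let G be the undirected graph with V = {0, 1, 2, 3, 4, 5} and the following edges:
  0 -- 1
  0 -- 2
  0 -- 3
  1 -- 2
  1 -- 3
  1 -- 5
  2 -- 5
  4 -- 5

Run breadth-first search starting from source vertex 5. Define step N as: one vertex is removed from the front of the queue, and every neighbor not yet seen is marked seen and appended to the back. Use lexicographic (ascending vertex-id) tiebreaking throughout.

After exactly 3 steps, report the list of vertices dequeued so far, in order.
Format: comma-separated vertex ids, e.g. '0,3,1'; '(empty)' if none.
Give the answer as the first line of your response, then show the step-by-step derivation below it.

5,1,2

step 1: dequeue 5; queue=[1,2,4]; order=5
step 2: dequeue 1; queue=[2,4,0,3]; order=5,1
step 3: dequeue 2; queue=[4,0,3]; order=5,1,2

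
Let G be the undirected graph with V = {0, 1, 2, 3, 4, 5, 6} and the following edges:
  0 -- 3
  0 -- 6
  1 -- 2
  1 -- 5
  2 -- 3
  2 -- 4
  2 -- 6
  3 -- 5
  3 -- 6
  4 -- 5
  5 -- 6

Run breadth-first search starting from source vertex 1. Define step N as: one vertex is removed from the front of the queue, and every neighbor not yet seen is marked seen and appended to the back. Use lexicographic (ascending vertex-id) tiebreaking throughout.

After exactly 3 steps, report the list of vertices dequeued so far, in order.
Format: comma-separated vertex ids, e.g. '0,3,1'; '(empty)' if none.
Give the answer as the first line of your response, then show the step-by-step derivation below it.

1,2,5

step 1: dequeue 1; queue=[2,5]; order=1
step 2: dequeue 2; queue=[5,3,4,6]; order=1,2
step 3: dequeue 5; queue=[3,4,6]; order=1,2,5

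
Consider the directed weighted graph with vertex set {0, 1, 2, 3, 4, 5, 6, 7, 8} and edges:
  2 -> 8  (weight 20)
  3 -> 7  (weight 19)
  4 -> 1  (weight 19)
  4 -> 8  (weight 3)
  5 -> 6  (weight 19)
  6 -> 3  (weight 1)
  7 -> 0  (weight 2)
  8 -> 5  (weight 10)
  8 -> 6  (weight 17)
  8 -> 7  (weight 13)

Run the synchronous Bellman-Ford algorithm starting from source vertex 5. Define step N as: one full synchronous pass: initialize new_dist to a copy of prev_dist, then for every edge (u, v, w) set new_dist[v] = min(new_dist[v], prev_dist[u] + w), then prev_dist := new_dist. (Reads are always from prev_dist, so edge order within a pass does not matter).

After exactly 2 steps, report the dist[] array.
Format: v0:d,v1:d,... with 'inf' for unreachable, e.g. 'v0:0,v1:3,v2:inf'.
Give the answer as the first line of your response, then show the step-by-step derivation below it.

v0:inf,v1:inf,v2:inf,v3:20,v4:inf,v5:0,v6:19,v7:inf,v8:inf

step 1: dist = v0:inf,v1:inf,v2:inf,v3:inf,v4:inf,v5:0,v6:19,v7:inf,v8:inf
step 2: dist = v0:inf,v1:inf,v2:inf,v3:20,v4:inf,v5:0,v6:19,v7:inf,v8:inf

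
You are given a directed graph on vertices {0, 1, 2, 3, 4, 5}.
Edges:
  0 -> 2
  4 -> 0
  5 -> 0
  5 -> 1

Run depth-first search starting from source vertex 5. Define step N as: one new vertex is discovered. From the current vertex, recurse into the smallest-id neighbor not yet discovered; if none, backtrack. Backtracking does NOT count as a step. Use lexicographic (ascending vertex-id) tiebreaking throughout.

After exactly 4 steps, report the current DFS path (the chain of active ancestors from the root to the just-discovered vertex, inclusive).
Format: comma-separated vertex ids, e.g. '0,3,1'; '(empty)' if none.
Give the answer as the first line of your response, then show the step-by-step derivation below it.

5,1

step 1: discover 5; path=5; order=5
step 2: discover 0; path=5>0; order=5,0
step 3: discover 2; path=5>0>2; order=5,0,2
step 4: discover 1; path=5>1; order=5,0,2,1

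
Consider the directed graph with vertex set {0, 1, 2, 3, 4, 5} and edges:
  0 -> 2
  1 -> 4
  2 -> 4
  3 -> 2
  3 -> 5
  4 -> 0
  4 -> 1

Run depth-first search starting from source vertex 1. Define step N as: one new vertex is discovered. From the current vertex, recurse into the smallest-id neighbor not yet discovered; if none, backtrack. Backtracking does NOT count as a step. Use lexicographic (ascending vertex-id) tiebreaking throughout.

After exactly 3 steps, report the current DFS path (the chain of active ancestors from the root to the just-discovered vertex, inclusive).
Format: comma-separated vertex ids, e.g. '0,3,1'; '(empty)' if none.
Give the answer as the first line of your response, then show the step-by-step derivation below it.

1,4,0

step 1: discover 1; path=1; order=1
step 2: discover 4; path=1>4; order=1,4
step 3: discover 0; path=1>4>0; order=1,4,0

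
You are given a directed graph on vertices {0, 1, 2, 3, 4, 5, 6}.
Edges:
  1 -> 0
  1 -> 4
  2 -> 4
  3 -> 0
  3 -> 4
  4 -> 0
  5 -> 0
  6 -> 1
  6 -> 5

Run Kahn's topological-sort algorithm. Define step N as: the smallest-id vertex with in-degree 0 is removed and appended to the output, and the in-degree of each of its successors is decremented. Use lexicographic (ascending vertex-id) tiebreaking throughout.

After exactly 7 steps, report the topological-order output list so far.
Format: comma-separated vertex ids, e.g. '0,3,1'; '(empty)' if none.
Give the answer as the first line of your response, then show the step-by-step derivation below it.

2,3,6,1,4,5,0

step 1: output 2; order=[2]; indeg=(4,1,0,0,2,1,0)
step 2: output 3; order=[2,3]; indeg=(3,1,0,0,1,1,0)
step 3: output 6; order=[2,3,6]; indeg=(3,0,0,0,1,0,0)
step 4: output 1; order=[2,3,6,1]; indeg=(2,0,0,0,0,0,0)
step 5: output 4; order=[2,3,6,1,4]; indeg=(1,0,0,0,0,0,0)
step 6: output 5; order=[2,3,6,1,4,5]; indeg=(0,0,0,0,0,0,0)
step 7: output 0; order=[2,3,6,1,4,5,0]; indeg=(0,0,0,0,0,0,0)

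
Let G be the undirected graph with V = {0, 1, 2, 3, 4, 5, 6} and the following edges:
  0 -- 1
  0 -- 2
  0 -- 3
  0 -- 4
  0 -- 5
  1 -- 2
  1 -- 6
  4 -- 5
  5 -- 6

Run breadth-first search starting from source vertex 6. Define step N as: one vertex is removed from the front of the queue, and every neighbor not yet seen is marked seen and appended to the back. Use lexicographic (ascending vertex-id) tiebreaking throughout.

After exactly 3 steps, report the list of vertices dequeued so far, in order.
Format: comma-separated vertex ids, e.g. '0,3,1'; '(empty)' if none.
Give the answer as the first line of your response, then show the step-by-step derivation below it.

6,1,5

step 1: dequeue 6; queue=[1,5]; order=6
step 2: dequeue 1; queue=[5,0,2]; order=6,1
step 3: dequeue 5; queue=[0,2,4]; order=6,1,5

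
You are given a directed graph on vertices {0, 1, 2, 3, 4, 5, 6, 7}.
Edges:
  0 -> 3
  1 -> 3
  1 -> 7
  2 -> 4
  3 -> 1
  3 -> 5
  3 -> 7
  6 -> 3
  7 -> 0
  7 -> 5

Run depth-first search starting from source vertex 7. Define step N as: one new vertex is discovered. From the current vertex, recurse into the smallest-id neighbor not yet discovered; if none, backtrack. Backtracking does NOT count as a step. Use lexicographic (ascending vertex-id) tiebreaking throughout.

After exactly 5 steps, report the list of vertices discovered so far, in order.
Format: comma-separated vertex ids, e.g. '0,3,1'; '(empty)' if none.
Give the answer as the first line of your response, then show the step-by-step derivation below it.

7,0,3,1,5

step 1: discover 7; path=7; order=7
step 2: discover 0; path=7>0; order=7,0
step 3: discover 3; path=7>0>3; order=7,0,3
step 4: discover 1; path=7>0>3>1; order=7,0,3,1
step 5: discover 5; path=7>0>3>5; order=7,0,3,1,5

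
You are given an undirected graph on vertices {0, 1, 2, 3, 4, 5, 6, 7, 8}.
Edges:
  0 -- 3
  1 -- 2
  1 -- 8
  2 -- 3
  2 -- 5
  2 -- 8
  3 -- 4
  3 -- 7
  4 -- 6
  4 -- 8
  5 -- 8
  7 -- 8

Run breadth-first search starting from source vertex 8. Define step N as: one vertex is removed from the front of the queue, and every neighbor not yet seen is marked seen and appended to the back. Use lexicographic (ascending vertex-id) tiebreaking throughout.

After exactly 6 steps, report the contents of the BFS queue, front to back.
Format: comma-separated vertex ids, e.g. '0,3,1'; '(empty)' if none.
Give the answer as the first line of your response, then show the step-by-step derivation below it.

3,6

step 1: dequeue 8; queue=[1,2,4,5,7]; order=8
step 2: dequeue 1; queue=[2,4,5,7]; order=8,1
step 3: dequeue 2; queue=[4,5,7,3]; order=8,1,2
step 4: dequeue 4; queue=[5,7,3,6]; order=8,1,2,4
step 5: dequeue 5; queue=[7,3,6]; order=8,1,2,4,5
step 6: dequeue 7; queue=[3,6]; order=8,1,2,4,5,7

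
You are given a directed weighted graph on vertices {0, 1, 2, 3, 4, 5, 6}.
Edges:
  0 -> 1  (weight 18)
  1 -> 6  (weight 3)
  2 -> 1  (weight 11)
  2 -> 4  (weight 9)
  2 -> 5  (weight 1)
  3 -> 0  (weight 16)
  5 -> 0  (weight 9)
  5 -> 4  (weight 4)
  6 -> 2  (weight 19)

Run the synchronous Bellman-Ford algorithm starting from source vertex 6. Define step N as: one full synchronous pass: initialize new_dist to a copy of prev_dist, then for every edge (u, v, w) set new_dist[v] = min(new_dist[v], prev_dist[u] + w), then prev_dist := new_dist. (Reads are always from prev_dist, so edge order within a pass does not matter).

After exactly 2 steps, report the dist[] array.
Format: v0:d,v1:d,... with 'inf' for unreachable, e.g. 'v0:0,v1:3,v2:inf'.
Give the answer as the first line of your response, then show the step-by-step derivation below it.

v0:inf,v1:30,v2:19,v3:inf,v4:28,v5:20,v6:0

step 1: dist = v0:inf,v1:inf,v2:19,v3:inf,v4:inf,v5:inf,v6:0
step 2: dist = v0:inf,v1:30,v2:19,v3:inf,v4:28,v5:20,v6:0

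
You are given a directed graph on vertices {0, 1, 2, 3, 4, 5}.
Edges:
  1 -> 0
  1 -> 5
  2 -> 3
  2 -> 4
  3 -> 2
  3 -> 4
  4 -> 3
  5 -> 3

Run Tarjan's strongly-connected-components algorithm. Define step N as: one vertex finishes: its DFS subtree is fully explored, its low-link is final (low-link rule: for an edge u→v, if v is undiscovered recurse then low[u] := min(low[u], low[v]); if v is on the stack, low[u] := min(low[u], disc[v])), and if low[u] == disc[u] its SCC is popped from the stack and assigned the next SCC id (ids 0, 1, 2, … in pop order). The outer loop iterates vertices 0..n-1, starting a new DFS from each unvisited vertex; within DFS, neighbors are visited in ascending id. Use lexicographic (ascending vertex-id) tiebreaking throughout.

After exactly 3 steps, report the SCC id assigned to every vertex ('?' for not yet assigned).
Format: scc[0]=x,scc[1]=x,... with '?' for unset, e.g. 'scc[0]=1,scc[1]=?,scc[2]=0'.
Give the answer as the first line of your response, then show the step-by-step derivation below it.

scc[0]=0,scc[1]=?,scc[2]=?,scc[3]=?,scc[4]=?,scc[5]=?

step 1: low=(low[0]=0,low[1]=?,low[2]=?,low[3]=?,low[4]=?,low[5]=?); scc=(scc[0]=0,scc[1]=?,scc[2]=?,scc[3]=?,scc[4]=?,scc[5]=?)
step 2: low=(low[0]=0,low[1]=1,low[2]=3,low[3]=3,low[4]=3,low[5]=2); scc=(scc[0]=0,scc[1]=?,scc[2]=?,scc[3]=?,scc[4]=?,scc[5]=?)
step 3: low=(low[0]=0,low[1]=1,low[2]=3,low[3]=3,low[4]=3,low[5]=2); scc=(scc[0]=0,scc[1]=?,scc[2]=?,scc[3]=?,scc[4]=?,scc[5]=?)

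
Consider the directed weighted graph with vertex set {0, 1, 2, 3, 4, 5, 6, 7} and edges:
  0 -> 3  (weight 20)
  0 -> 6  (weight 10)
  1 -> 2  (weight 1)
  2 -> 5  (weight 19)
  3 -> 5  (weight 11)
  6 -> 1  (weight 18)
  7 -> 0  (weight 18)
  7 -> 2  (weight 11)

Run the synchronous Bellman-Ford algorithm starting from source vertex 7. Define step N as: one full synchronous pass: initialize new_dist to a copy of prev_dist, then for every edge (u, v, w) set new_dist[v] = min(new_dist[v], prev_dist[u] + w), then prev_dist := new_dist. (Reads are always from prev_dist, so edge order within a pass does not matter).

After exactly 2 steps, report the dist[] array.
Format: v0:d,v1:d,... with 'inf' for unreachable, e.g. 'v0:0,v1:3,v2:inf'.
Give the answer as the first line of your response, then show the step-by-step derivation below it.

v0:18,v1:inf,v2:11,v3:38,v4:inf,v5:30,v6:28,v7:0

step 1: dist = v0:18,v1:inf,v2:11,v3:inf,v4:inf,v5:inf,v6:inf,v7:0
step 2: dist = v0:18,v1:inf,v2:11,v3:38,v4:inf,v5:30,v6:28,v7:0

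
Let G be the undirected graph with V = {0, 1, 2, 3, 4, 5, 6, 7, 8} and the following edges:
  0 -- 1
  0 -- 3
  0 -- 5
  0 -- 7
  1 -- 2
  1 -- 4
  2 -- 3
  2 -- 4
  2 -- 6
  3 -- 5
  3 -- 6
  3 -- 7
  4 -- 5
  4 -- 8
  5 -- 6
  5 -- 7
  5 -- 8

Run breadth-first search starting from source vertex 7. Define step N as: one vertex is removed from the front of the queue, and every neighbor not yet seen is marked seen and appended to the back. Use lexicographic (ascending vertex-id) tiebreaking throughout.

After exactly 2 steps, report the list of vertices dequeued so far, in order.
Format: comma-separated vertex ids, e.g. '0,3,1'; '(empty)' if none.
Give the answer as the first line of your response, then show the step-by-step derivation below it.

7,0

step 1: dequeue 7; queue=[0,3,5]; order=7
step 2: dequeue 0; queue=[3,5,1]; order=7,0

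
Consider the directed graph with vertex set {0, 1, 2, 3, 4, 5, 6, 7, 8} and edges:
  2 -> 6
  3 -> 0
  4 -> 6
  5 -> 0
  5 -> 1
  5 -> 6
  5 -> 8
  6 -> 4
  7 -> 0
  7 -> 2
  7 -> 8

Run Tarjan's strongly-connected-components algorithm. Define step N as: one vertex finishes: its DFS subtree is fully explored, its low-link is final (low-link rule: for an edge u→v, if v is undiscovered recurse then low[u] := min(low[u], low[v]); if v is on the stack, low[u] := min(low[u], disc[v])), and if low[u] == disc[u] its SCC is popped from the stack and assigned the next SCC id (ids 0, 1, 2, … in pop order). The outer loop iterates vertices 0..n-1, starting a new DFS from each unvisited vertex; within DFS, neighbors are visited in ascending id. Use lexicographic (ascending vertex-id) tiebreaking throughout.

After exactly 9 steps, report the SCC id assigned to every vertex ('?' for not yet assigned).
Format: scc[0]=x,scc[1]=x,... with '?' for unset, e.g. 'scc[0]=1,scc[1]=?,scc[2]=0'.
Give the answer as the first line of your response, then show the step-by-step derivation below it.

scc[0]=0,scc[1]=1,scc[2]=3,scc[3]=4,scc[4]=2,scc[5]=6,scc[6]=2,scc[7]=7,scc[8]=5

step 1: low=(low[0]=0,low[1]=?,low[2]=?,low[3]=?,low[4]=?,low[5]=?,low[6]=?,low[7]=?,low[8]=?); scc=(scc[0]=0,scc[1]=?,scc[2]=?,scc[3]=?,scc[4]=?,scc[5]=?,scc[6]=?,scc[7]=?,scc[8]=?)
step 2: low=(low[0]=0,low[1]=1,low[2]=?,low[3]=?,low[4]=?,low[5]=?,low[6]=?,low[7]=?,low[8]=?); scc=(scc[0]=0,scc[1]=1,scc[2]=?,scc[3]=?,scc[4]=?,scc[5]=?,scc[6]=?,scc[7]=?,scc[8]=?)
step 3: low=(low[0]=0,low[1]=1,low[2]=2,low[3]=?,low[4]=3,low[5]=?,low[6]=3,low[7]=?,low[8]=?); scc=(scc[0]=0,scc[1]=1,scc[2]=?,scc[3]=?,scc[4]=?,scc[5]=?,scc[6]=?,scc[7]=?,scc[8]=?)
step 4: low=(low[0]=0,low[1]=1,low[2]=2,low[3]=?,low[4]=3,low[5]=?,low[6]=3,low[7]=?,low[8]=?); scc=(scc[0]=0,scc[1]=1,scc[2]=?,scc[3]=?,scc[4]=2,scc[5]=?,scc[6]=2,scc[7]=?,scc[8]=?)
step 5: low=(low[0]=0,low[1]=1,low[2]=2,low[3]=?,low[4]=3,low[5]=?,low[6]=3,low[7]=?,low[8]=?); scc=(scc[0]=0,scc[1]=1,scc[2]=3,scc[3]=?,scc[4]=2,scc[5]=?,scc[6]=2,scc[7]=?,scc[8]=?)
step 6: low=(low[0]=0,low[1]=1,low[2]=2,low[3]=5,low[4]=3,low[5]=?,low[6]=3,low[7]=?,low[8]=?); scc=(scc[0]=0,scc[1]=1,scc[2]=3,scc[3]=4,scc[4]=2,scc[5]=?,scc[6]=2,scc[7]=?,scc[8]=?)
step 7: low=(low[0]=0,low[1]=1,low[2]=2,low[3]=5,low[4]=3,low[5]=6,low[6]=3,low[7]=?,low[8]=7); scc=(scc[0]=0,scc[1]=1,scc[2]=3,scc[3]=4,scc[4]=2,scc[5]=?,scc[6]=2,scc[7]=?,scc[8]=5)
step 8: low=(low[0]=0,low[1]=1,low[2]=2,low[3]=5,low[4]=3,low[5]=6,low[6]=3,low[7]=?,low[8]=7); scc=(scc[0]=0,scc[1]=1,scc[2]=3,scc[3]=4,scc[4]=2,scc[5]=6,scc[6]=2,scc[7]=?,scc[8]=5)
step 9: low=(low[0]=0,low[1]=1,low[2]=2,low[3]=5,low[4]=3,low[5]=6,low[6]=3,low[7]=8,low[8]=7); scc=(scc[0]=0,scc[1]=1,scc[2]=3,scc[3]=4,scc[4]=2,scc[5]=6,scc[6]=2,scc[7]=7,scc[8]=5)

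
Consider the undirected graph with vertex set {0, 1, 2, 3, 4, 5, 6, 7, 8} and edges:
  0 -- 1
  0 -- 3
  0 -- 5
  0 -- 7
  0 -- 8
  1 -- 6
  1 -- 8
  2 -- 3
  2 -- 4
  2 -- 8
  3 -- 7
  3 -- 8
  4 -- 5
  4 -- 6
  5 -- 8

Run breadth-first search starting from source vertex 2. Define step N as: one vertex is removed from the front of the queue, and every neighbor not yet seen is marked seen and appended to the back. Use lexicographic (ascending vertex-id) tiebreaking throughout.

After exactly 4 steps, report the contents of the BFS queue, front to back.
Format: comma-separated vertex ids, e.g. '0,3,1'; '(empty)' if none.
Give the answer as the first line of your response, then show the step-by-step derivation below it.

0,7,5,6,1

step 1: dequeue 2; queue=[3,4,8]; order=2
step 2: dequeue 3; queue=[4,8,0,7]; order=2,3
step 3: dequeue 4; queue=[8,0,7,5,6]; order=2,3,4
step 4: dequeue 8; queue=[0,7,5,6,1]; order=2,3,4,8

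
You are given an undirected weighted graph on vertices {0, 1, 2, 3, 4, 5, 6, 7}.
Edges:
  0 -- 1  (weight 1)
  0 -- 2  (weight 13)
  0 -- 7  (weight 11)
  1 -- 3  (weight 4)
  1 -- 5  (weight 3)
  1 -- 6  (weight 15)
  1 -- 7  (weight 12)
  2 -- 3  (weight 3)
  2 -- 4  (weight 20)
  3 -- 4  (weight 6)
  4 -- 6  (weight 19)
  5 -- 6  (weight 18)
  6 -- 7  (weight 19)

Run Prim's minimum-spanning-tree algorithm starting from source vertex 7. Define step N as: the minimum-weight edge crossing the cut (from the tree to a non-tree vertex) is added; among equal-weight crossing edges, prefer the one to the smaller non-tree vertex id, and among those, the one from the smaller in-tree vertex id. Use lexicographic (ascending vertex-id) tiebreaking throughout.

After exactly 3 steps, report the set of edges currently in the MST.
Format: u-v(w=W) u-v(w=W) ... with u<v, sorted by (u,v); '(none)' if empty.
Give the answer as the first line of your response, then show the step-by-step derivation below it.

0-1(w=1) 0-7(w=11) 1-5(w=3)

step 1: add edge 0-7 (w=11); MST = {0-7(w=11)}
step 2: add edge 0-1 (w=1); MST = {0-1(w=1) 0-7(w=11)}
step 3: add edge 1-5 (w=3); MST = {0-1(w=1) 0-7(w=11) 1-5(w=3)}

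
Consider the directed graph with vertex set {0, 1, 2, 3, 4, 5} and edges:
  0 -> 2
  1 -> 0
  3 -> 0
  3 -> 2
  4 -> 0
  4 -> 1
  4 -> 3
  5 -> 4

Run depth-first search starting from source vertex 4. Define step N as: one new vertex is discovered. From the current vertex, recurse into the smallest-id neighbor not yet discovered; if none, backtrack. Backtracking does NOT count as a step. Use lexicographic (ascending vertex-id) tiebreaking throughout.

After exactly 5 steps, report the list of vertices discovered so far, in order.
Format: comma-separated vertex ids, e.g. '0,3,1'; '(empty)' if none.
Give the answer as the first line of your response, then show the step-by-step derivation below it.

4,0,2,1,3

step 1: discover 4; path=4; order=4
step 2: discover 0; path=4>0; order=4,0
step 3: discover 2; path=4>0>2; order=4,0,2
step 4: discover 1; path=4>1; order=4,0,2,1
step 5: discover 3; path=4>3; order=4,0,2,1,3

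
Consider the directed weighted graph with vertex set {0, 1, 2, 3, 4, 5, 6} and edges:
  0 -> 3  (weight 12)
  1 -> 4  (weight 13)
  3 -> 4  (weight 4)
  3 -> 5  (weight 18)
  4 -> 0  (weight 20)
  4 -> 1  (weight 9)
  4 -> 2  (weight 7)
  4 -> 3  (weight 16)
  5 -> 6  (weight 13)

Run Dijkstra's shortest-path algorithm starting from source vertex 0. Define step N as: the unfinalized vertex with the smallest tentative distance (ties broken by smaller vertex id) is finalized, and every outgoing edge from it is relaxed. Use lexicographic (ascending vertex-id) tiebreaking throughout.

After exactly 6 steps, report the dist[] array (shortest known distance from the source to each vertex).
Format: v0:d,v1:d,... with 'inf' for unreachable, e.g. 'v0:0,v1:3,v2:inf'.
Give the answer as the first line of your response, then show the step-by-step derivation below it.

v0:0,v1:25,v2:23,v3:12,v4:16,v5:30,v6:43

step 1: dist = v0:0,v1:inf,v2:inf,v3:12,v4:inf,v5:inf,v6:inf
step 2: dist = v0:0,v1:inf,v2:inf,v3:12,v4:16,v5:30,v6:inf
step 3: dist = v0:0,v1:25,v2:23,v3:12,v4:16,v5:30,v6:inf
step 4: dist = v0:0,v1:25,v2:23,v3:12,v4:16,v5:30,v6:inf
step 5: dist = v0:0,v1:25,v2:23,v3:12,v4:16,v5:30,v6:inf
step 6: dist = v0:0,v1:25,v2:23,v3:12,v4:16,v5:30,v6:43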